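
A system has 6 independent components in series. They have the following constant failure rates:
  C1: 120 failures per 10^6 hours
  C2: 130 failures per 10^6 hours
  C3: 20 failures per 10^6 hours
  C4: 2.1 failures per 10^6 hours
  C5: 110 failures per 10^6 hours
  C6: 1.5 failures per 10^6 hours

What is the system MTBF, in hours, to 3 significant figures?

2610

Series of exponential components: λ_sys = Σ λ_i
λ_sys = 0.00012 + 0.00013 + 0.000020 + 0.0000021 + 0.00011 + 0.0000015 = 3.8360e-04 /h
MTBF = 1 / λ_sys = 2610 h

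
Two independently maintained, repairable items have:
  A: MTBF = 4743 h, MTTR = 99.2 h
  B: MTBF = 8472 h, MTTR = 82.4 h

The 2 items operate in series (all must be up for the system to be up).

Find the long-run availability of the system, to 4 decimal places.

0.9701

A(A) = MTBF/(MTBF+MTTR) = 4743/(4743+99.2) = 0.979513
A(B) = MTBF/(MTBF+MTTR) = 8472/(8472+82.4) = 0.990368
Series availability: 0.979513 × 0.990368 = 0.9701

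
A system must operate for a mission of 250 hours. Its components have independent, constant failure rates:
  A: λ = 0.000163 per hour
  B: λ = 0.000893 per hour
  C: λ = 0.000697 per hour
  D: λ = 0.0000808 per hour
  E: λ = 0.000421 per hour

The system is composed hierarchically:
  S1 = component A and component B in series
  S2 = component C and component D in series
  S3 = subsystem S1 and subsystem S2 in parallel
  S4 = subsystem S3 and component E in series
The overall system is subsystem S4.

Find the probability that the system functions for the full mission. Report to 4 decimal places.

0.8632

R(A) = exp(−0.000163 × 250) = 0.960069
R(B) = exp(−0.000893 × 250) = 0.799915
R(C) = exp(−0.000697 × 250) = 0.840087
R(D) = exp(−0.0000808 × 250) = 0.980003
R(E) = exp(−0.000421 × 250) = 0.900099
Series (A and B): 0.960069 × 0.799915 = 0.767974
Series (C and D): 0.840087 × 0.980003 = 0.823288
Parallel ([0.767974] and [0.823288]): 1 − (1 − 0.767974)(1 − 0.823288) = 0.958998
Series ([0.958998] and E): 0.958998 × 0.900099 = 0.8632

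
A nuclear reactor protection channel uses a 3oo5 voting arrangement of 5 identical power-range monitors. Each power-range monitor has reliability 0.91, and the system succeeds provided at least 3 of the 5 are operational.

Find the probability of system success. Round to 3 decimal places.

0.994

R = Σ_{i=3}^{5} C(5,i) p^i (1−p)^{5−i} with p = 0.91
C(5,3)·0.91^3·0.09^2 = 0.06104
C(5,4)·0.91^4·0.09^1 = 0.30859
C(5,5)·0.91^5·0.09^0 = 0.62403
Sum = 0.994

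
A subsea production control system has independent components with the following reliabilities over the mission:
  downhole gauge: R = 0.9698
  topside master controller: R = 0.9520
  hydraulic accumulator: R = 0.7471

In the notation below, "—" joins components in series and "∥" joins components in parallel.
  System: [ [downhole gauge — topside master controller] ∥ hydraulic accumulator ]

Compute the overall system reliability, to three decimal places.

0.981

Series (downhole gauge and topside master controller): 0.96980 × 0.95200 = 0.92325
Parallel ([0.92325] and hydraulic accumulator): 1 − (1 − 0.92325)(1 − 0.74710) = 0.981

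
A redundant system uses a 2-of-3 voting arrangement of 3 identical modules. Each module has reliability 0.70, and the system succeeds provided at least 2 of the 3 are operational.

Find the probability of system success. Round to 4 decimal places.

0.7840

R = Σ_{i=2}^{3} C(3,i) p^i (1−p)^{3−i} with p = 0.70
C(3,2)·0.70^2·0.30^1 = 0.441000
C(3,3)·0.70^3·0.30^0 = 0.343000
Sum = 0.7840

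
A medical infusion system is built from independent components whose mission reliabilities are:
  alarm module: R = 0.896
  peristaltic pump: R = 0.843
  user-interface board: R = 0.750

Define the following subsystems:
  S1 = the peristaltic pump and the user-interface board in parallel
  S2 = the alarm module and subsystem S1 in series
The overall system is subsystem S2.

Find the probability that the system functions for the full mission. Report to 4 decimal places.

0.8608

Parallel (peristaltic pump and user-interface board): 1 − (1 − 0.843000)(1 − 0.750000) = 0.960750
Series (alarm module and [0.960750]): 0.896000 × 0.960750 = 0.8608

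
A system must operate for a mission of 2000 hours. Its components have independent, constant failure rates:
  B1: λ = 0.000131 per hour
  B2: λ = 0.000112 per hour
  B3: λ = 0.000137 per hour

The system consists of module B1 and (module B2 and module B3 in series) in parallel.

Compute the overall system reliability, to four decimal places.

R(B1) = exp(−0.000131 × 2000) = 0.769511
R(B2) = exp(−0.000112 × 2000) = 0.799315
R(B3) = exp(−0.000137 × 2000) = 0.760332
Series (B2 and B3): 0.799315 × 0.760332 = 0.607745
Parallel (B1 and [0.607745]): 1 − (1 − 0.769511)(1 − 0.607745) = 0.9096

0.9096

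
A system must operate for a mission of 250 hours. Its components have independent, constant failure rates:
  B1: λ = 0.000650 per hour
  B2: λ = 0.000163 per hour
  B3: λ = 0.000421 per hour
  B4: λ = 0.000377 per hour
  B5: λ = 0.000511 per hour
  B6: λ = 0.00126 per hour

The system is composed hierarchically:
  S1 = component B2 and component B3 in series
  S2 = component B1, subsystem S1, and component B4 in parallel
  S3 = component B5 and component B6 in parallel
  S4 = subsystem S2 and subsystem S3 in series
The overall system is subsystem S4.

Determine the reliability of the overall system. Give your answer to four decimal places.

0.9658

R(B1) = exp(−0.000650 × 250) = 0.850016
R(B2) = exp(−0.000163 × 250) = 0.960069
R(B3) = exp(−0.000421 × 250) = 0.900099
R(B4) = exp(−0.000377 × 250) = 0.910055
R(B5) = exp(−0.000511 × 250) = 0.880073
R(B6) = exp(−0.00126 × 250) = 0.729789
Series (B2 and B3): 0.960069 × 0.900099 = 0.864157
Parallel (B1, [0.864157], and B4): 1 − (1 − 0.850016)(1 − 0.864157)(1 − 0.910055) = 0.998167
Parallel (B5 and B6): 1 − (1 − 0.880073)(1 − 0.729789) = 0.967594
Series ([0.998167] and [0.967594]): 0.998167 × 0.967594 = 0.9658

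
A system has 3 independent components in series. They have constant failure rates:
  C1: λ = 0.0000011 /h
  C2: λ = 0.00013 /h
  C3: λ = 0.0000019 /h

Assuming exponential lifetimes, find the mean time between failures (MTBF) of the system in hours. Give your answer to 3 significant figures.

7520

Series of exponential components: λ_sys = Σ λ_i
λ_sys = 0.0000011 + 0.00013 + 0.0000019 = 1.3300e-04 /h
MTBF = 1 / λ_sys = 7520 h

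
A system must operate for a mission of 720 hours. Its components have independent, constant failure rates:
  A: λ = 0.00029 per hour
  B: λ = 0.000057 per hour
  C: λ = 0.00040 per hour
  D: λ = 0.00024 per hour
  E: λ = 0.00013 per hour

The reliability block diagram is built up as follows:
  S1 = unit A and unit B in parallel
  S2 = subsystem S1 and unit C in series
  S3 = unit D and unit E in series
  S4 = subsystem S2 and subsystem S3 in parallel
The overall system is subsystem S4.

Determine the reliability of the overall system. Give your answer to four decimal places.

R(A) = exp(−0.00029 × 720) = 0.811558
R(B) = exp(−0.000057 × 720) = 0.959791
R(C) = exp(−0.00040 × 720) = 0.749762
R(D) = exp(−0.00024 × 720) = 0.841306
R(E) = exp(−0.00013 × 720) = 0.910647
Parallel (A and B): 1 − (1 − 0.811558)(1 − 0.959791) = 0.992423
Series ([0.992423] and C): 0.992423 × 0.749762 = 0.744081
Series (D and E): 0.841306 × 0.910647 = 0.766133
Parallel ([0.744081] and [0.766133]): 1 − (1 − 0.744081)(1 − 0.766133) = 0.9401

0.9401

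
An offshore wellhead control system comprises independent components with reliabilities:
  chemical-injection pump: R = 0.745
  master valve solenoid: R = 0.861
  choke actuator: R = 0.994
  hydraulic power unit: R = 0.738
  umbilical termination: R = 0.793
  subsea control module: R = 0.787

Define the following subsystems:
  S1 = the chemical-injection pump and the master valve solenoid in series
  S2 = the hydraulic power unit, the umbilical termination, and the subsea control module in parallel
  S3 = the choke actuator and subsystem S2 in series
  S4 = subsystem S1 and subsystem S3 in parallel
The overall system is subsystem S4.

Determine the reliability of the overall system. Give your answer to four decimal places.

Series (chemical-injection pump and master valve solenoid): 0.745000 × 0.861000 = 0.641445
Parallel (hydraulic power unit, umbilical termination, and subsea control module): 1 − (1 − 0.738000)(1 − 0.793000)(1 − 0.787000) = 0.988448
Series (choke actuator and [0.988448]): 0.994000 × 0.988448 = 0.982517
Parallel ([0.641445] and [0.982517]): 1 − (1 − 0.641445)(1 − 0.982517) = 0.9937

0.9937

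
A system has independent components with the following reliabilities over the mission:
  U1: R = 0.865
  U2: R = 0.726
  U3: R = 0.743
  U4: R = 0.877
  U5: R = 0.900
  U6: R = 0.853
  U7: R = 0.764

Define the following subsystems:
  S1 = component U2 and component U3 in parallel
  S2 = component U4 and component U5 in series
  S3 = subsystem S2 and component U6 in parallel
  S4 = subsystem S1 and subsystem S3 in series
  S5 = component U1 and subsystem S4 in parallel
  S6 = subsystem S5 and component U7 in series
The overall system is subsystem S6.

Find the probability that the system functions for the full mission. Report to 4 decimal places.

Parallel (U2 and U3): 1 − (1 − 0.726000)(1 − 0.743000) = 0.929582
Series (U4 and U5): 0.877000 × 0.900000 = 0.789300
Parallel ([0.789300] and U6): 1 − (1 − 0.789300)(1 − 0.853000) = 0.969027
Series ([0.929582] and [0.969027]): 0.929582 × 0.969027 = 0.900790
Parallel (U1 and [0.900790]): 1 − (1 − 0.865000)(1 − 0.900790) = 0.986607
Series ([0.986607] and U7): 0.986607 × 0.764000 = 0.7538

0.7538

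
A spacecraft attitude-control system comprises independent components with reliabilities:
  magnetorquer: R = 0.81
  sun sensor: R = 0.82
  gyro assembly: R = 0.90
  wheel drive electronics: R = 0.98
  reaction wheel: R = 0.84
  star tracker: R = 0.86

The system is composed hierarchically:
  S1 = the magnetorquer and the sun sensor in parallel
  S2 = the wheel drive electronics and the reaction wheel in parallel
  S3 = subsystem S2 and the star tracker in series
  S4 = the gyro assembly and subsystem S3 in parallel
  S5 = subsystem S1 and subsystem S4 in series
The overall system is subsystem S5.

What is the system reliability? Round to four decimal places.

0.9520

Parallel (magnetorquer and sun sensor): 1 − (1 − 0.810000)(1 − 0.820000) = 0.965800
Parallel (wheel drive electronics and reaction wheel): 1 − (1 − 0.980000)(1 − 0.840000) = 0.996800
Series ([0.996800] and star tracker): 0.996800 × 0.860000 = 0.857248
Parallel (gyro assembly and [0.857248]): 1 − (1 − 0.900000)(1 − 0.857248) = 0.985725
Series ([0.965800] and [0.985725]): 0.965800 × 0.985725 = 0.9520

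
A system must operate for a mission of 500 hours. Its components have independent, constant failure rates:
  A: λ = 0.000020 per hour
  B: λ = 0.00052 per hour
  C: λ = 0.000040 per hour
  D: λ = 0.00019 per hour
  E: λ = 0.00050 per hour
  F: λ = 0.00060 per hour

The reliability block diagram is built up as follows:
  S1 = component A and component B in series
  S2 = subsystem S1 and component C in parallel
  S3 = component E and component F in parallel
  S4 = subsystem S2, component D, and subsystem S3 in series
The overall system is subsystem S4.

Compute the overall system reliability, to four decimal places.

R(A) = exp(−0.000020 × 500) = 0.990050
R(B) = exp(−0.00052 × 500) = 0.771052
R(C) = exp(−0.000040 × 500) = 0.980199
R(D) = exp(−0.00019 × 500) = 0.909373
R(E) = exp(−0.00050 × 500) = 0.778801
R(F) = exp(−0.00060 × 500) = 0.740818
Series (A and B): 0.990050 × 0.771052 = 0.763380
Parallel ([0.763380] and C): 1 − (1 − 0.763380)(1 − 0.980199) = 0.995315
Parallel (E and F): 1 − (1 − 0.778801)(1 − 0.740818) = 0.942669
Series ([0.995315], D, and [0.942669]): 0.995315 × 0.909373 × 0.942669 = 0.8532

0.8532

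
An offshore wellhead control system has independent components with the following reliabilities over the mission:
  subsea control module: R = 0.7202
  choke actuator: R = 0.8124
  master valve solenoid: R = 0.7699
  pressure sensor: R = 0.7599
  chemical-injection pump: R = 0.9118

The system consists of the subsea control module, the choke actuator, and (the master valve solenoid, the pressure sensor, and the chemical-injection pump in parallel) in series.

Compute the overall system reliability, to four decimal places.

Parallel (master valve solenoid, pressure sensor, and chemical-injection pump): 1 − (1 − 0.769900)(1 − 0.759900)(1 − 0.911800) = 0.995127
Series (subsea control module, choke actuator, and [0.995127]): 0.720200 × 0.812400 × 0.995127 = 0.5822

0.5822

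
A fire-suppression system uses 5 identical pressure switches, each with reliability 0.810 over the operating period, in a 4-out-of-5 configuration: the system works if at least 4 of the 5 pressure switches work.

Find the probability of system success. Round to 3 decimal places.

R = Σ_{i=4}^{5} C(5,i) p^i (1−p)^{5−i} with p = 0.810
C(5,4)·0.810^4·0.190^1 = 0.40894
C(5,5)·0.810^5·0.190^0 = 0.34868
Sum = 0.758

0.758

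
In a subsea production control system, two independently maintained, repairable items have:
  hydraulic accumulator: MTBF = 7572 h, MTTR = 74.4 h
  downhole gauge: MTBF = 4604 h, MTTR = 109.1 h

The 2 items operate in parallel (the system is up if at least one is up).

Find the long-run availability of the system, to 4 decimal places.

0.9998

A(hydraulic accumulator) = MTBF/(MTBF+MTTR) = 7572/(7572+74.4) = 0.990270
A(downhole gauge) = MTBF/(MTBF+MTTR) = 4604/(4604+109.1) = 0.976852
Parallel availability: 1 − (1 − 0.990270)(1 − 0.976852) = 0.9998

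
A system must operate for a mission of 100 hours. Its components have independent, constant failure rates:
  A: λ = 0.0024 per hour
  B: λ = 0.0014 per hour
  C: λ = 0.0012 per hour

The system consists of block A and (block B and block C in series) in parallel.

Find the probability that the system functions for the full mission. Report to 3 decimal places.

0.951

R(A) = exp(−0.0024 × 100) = 0.78663
R(B) = exp(−0.0014 × 100) = 0.86936
R(C) = exp(−0.0012 × 100) = 0.88692
Series (B and C): 0.86936 × 0.88692 = 0.77105
Parallel (A and [0.77105]): 1 − (1 − 0.78663)(1 − 0.77105) = 0.951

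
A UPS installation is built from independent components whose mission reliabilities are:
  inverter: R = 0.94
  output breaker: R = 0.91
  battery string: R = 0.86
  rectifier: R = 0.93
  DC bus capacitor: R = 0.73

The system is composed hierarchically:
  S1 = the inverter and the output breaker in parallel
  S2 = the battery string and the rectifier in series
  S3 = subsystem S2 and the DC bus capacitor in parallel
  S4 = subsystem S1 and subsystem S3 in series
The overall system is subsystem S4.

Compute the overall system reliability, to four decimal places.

Parallel (inverter and output breaker): 1 − (1 − 0.940000)(1 − 0.910000) = 0.994600
Series (battery string and rectifier): 0.860000 × 0.930000 = 0.799800
Parallel ([0.799800] and DC bus capacitor): 1 − (1 − 0.799800)(1 − 0.730000) = 0.945946
Series ([0.994600] and [0.945946]): 0.994600 × 0.945946 = 0.9408

0.9408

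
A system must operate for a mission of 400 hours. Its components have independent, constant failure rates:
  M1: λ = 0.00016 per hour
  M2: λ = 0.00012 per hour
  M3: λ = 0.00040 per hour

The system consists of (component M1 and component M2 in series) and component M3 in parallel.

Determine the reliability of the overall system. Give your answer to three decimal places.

0.984

R(M1) = exp(−0.00016 × 400) = 0.93800
R(M2) = exp(−0.00012 × 400) = 0.95313
R(M3) = exp(−0.00040 × 400) = 0.85214
Series (M1 and M2): 0.93800 × 0.95313 = 0.89404
Parallel ([0.89404] and M3): 1 − (1 − 0.89404)(1 − 0.85214) = 0.984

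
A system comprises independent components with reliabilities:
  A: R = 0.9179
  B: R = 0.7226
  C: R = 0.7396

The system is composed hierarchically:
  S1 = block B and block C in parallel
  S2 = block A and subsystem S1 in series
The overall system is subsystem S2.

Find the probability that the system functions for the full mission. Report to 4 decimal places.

0.8516

Parallel (B and C): 1 − (1 − 0.722600)(1 − 0.739600) = 0.927765
Series (A and [0.927765]): 0.917900 × 0.927765 = 0.8516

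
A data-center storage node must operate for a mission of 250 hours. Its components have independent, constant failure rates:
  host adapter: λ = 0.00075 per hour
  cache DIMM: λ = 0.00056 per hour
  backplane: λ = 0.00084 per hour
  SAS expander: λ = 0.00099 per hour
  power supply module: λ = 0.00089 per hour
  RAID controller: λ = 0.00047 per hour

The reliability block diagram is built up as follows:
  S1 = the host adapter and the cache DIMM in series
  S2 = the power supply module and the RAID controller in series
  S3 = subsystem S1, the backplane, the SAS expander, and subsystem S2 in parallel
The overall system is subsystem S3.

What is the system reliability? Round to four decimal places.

0.9967

R(host adapter) = exp(−0.00075 × 250) = 0.829029
R(cache DIMM) = exp(−0.00056 × 250) = 0.869358
R(backplane) = exp(−0.00084 × 250) = 0.810584
R(SAS expander) = exp(−0.00099 × 250) = 0.780750
R(power supply module) = exp(−0.00089 × 250) = 0.800515
R(RAID controller) = exp(−0.00047 × 250) = 0.889141
Series (host adapter and cache DIMM): 0.829029 × 0.869358 = 0.720723
Series (power supply module and RAID controller): 0.800515 × 0.889141 = 0.711771
Parallel ([0.720723], backplane, SAS expander, and [0.711771]): 1 − (1 − 0.720723)(1 − 0.810584)(1 − 0.780750)(1 − 0.711771) = 0.9967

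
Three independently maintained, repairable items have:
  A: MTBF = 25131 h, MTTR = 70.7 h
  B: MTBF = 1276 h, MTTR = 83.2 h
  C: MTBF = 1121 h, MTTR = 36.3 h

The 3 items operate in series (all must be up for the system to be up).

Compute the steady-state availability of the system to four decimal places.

A(A) = MTBF/(MTBF+MTTR) = 25131/(25131+70.7) = 0.997195
A(B) = MTBF/(MTBF+MTTR) = 1276/(1276+83.2) = 0.938788
A(C) = MTBF/(MTBF+MTTR) = 1121/(1121+36.3) = 0.968634
Series availability: 0.997195 × 0.938788 × 0.968634 = 0.9068

0.9068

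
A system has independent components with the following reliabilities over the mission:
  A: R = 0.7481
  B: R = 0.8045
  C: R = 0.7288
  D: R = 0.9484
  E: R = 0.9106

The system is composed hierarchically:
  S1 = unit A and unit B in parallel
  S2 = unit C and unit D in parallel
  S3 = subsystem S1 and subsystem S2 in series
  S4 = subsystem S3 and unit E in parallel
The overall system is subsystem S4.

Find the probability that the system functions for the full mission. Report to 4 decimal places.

0.9944

Parallel (A and B): 1 − (1 − 0.748100)(1 − 0.804500) = 0.950754
Parallel (C and D): 1 − (1 − 0.728800)(1 − 0.948400) = 0.986006
Series ([0.950754] and [0.986006]): 0.950754 × 0.986006 = 0.937449
Parallel ([0.937449] and E): 1 − (1 − 0.937449)(1 − 0.910600) = 0.9944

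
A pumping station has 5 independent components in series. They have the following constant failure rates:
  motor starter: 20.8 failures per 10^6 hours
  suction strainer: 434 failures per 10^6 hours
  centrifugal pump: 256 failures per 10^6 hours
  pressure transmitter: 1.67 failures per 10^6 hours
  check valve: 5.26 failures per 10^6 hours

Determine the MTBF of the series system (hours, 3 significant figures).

1390

Series of exponential components: λ_sys = Σ λ_i
λ_sys = 0.0000208 + 0.000434 + 0.000256 + 0.00000167 + 0.00000526 = 7.1773e-04 /h
MTBF = 1 / λ_sys = 1390 h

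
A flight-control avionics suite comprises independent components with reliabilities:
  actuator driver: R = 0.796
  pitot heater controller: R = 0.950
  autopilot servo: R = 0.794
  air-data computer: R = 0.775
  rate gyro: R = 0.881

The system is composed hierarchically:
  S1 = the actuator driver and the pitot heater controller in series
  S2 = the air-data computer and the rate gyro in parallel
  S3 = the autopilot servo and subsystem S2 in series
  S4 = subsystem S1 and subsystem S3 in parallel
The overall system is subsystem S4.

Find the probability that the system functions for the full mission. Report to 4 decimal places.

0.9446

Series (actuator driver and pitot heater controller): 0.796000 × 0.950000 = 0.756200
Parallel (air-data computer and rate gyro): 1 − (1 − 0.775000)(1 − 0.881000) = 0.973225
Series (autopilot servo and [0.973225]): 0.794000 × 0.973225 = 0.772741
Parallel ([0.756200] and [0.772741]): 1 − (1 − 0.756200)(1 − 0.772741) = 0.9446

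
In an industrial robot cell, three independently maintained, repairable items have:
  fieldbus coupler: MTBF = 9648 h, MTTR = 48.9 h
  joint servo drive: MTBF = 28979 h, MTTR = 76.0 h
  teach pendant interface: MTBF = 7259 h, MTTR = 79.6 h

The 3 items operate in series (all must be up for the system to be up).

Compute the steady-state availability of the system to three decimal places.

0.982

A(fieldbus coupler) = MTBF/(MTBF+MTTR) = 9648/(9648+48.9) = 0.994957
A(joint servo drive) = MTBF/(MTBF+MTTR) = 28979/(28979+76.0) = 0.997384
A(teach pendant interface) = MTBF/(MTBF+MTTR) = 7259/(7259+79.6) = 0.989153
Series availability: 0.994957 × 0.997384 × 0.989153 = 0.982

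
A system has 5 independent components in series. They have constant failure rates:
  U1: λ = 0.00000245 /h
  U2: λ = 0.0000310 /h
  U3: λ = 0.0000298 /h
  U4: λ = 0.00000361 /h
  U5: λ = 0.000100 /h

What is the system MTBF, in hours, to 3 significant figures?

5990

Series of exponential components: λ_sys = Σ λ_i
λ_sys = 0.00000245 + 0.0000310 + 0.0000298 + 0.00000361 + 0.000100 = 1.6686e-04 /h
MTBF = 1 / λ_sys = 5990 h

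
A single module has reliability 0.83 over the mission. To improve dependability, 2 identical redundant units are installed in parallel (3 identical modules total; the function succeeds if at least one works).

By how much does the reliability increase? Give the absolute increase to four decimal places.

R_before = 0.83
R_after = 1 − (1 − 0.83)^3 = 0.9951
ΔR = 0.9951 − 0.83 = 0.1651

0.1651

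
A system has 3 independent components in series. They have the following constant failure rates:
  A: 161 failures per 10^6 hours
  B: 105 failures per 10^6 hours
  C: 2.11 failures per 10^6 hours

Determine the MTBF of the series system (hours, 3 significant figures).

Series of exponential components: λ_sys = Σ λ_i
λ_sys = 0.000161 + 0.000105 + 0.00000211 = 2.6811e-04 /h
MTBF = 1 / λ_sys = 3730 h

3730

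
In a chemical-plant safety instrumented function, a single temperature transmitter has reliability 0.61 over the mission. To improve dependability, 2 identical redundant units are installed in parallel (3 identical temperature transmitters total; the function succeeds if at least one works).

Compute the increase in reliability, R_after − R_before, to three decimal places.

0.331

R_before = 0.61
R_after = 1 − (1 − 0.61)^3 = 0.941
ΔR = 0.941 − 0.61 = 0.331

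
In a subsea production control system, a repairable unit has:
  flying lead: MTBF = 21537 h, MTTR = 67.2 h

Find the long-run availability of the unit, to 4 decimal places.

A(flying lead) = MTBF/(MTBF+MTTR) = 21537/(21537+67.2) = 0.9969

0.9969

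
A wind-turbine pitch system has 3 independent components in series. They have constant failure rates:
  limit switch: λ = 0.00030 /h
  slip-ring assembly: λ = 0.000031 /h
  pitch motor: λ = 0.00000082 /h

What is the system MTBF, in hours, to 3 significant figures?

3010

Series of exponential components: λ_sys = Σ λ_i
λ_sys = 0.00030 + 0.000031 + 0.00000082 = 3.3182e-04 /h
MTBF = 1 / λ_sys = 3010 h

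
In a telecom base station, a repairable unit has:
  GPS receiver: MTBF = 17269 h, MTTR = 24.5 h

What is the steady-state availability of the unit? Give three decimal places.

A(GPS receiver) = MTBF/(MTBF+MTTR) = 17269/(17269+24.5) = 0.999

0.999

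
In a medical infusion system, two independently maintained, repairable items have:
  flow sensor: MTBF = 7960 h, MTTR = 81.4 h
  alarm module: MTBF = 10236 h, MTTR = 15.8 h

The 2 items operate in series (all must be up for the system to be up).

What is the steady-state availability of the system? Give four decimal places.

0.9884

A(flow sensor) = MTBF/(MTBF+MTTR) = 7960/(7960+81.4) = 0.989877
A(alarm module) = MTBF/(MTBF+MTTR) = 10236/(10236+15.8) = 0.998459
Series availability: 0.989877 × 0.998459 = 0.9884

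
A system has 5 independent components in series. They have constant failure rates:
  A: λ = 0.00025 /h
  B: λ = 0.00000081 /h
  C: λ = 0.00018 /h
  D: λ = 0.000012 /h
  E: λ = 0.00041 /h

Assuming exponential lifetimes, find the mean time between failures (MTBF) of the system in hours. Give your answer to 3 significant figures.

1170

Series of exponential components: λ_sys = Σ λ_i
λ_sys = 0.00025 + 0.00000081 + 0.00018 + 0.000012 + 0.00041 = 8.5281e-04 /h
MTBF = 1 / λ_sys = 1170 h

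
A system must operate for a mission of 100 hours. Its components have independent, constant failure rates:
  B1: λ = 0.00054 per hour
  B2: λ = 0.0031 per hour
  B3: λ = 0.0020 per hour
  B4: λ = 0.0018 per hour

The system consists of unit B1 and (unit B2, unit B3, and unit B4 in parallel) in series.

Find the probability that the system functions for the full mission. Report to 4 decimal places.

R(B1) = exp(−0.00054 × 100) = 0.947432
R(B2) = exp(−0.0031 × 100) = 0.733447
R(B3) = exp(−0.0020 × 100) = 0.818731
R(B4) = exp(−0.0018 × 100) = 0.835270
Parallel (B2, B3, and B4): 1 − (1 − 0.733447)(1 − 0.818731)(1 − 0.835270) = 0.992041
Series (B1 and [0.992041]): 0.947432 × 0.992041 = 0.9399

0.9399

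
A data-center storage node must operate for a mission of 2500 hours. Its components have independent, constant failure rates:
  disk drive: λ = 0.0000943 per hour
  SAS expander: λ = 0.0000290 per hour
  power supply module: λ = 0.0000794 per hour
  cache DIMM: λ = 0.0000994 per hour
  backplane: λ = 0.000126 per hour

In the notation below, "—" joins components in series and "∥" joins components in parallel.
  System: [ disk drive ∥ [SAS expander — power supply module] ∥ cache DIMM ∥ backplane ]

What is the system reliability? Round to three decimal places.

0.997

R(disk drive) = exp(−0.0000943 × 2500) = 0.78998
R(SAS expander) = exp(−0.0000290 × 2500) = 0.93007
R(power supply module) = exp(−0.0000794 × 2500) = 0.81996
R(cache DIMM) = exp(−0.0000994 × 2500) = 0.77997
R(backplane) = exp(−0.000126 × 2500) = 0.72979
Series (SAS expander and power supply module): 0.93007 × 0.81996 = 0.76262
Parallel (disk drive, [0.76262], cache DIMM, and backplane): 1 − (1 − 0.78998)(1 − 0.76262)(1 − 0.77997)(1 − 0.72979) = 0.997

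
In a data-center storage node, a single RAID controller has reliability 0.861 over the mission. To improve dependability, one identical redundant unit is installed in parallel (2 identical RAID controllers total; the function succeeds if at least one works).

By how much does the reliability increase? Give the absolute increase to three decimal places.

0.120

R_before = 0.861
R_after = 1 − (1 − 0.861)^2 = 0.981
ΔR = 0.981 − 0.861 = 0.120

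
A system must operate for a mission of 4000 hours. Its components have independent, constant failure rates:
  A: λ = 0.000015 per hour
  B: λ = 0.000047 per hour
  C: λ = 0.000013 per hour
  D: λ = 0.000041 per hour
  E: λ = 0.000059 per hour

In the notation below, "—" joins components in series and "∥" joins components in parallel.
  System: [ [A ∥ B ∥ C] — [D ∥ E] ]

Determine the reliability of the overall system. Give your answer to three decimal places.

0.968

R(A) = exp(−0.000015 × 4000) = 0.94176
R(B) = exp(−0.000047 × 4000) = 0.82861
R(C) = exp(−0.000013 × 4000) = 0.94933
R(D) = exp(−0.000041 × 4000) = 0.84874
R(E) = exp(−0.000059 × 4000) = 0.78978
Parallel (A, B, and C): 1 − (1 − 0.94176)(1 − 0.82861)(1 − 0.94933) = 0.99949
Parallel (D and E): 1 − (1 − 0.84874)(1 − 0.78978) = 0.96820
Series ([0.99949] and [0.96820]): 0.99949 × 0.96820 = 0.968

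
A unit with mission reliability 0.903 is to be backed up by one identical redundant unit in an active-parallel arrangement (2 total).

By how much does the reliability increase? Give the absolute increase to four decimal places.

R_before = 0.903
R_after = 1 − (1 − 0.903)^2 = 0.9906
ΔR = 0.9906 − 0.903 = 0.0876

0.0876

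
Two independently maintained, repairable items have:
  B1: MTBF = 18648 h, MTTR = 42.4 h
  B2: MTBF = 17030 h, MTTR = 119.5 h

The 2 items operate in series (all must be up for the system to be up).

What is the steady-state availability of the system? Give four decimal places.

A(B1) = MTBF/(MTBF+MTTR) = 18648/(18648+42.4) = 0.997731
A(B2) = MTBF/(MTBF+MTTR) = 17030/(17030+119.5) = 0.993032
Series availability: 0.997731 × 0.993032 = 0.9908

0.9908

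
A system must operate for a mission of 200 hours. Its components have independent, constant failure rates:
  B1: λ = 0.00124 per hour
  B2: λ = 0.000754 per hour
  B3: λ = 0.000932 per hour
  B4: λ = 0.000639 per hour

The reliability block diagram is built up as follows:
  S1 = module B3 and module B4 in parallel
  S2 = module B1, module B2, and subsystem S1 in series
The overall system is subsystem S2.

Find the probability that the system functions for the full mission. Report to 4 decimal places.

0.6574

R(B1) = exp(−0.00124 × 200) = 0.780360
R(B2) = exp(−0.000754 × 200) = 0.860020
R(B3) = exp(−0.000932 × 200) = 0.829942
R(B4) = exp(−0.000639 × 200) = 0.880029
Parallel (B3 and B4): 1 − (1 − 0.829942)(1 − 0.880029) = 0.979598
Series (B1, B2, and [0.979598]): 0.780360 × 0.860020 × 0.979598 = 0.6574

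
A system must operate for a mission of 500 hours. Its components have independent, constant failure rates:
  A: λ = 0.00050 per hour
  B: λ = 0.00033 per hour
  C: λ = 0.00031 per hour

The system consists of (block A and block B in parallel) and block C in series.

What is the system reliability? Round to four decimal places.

0.8276

R(A) = exp(−0.00050 × 500) = 0.778801
R(B) = exp(−0.00033 × 500) = 0.847894
R(C) = exp(−0.00031 × 500) = 0.856415
Parallel (A and B): 1 − (1 − 0.778801)(1 − 0.847894) = 0.966354
Series ([0.966354] and C): 0.966354 × 0.856415 = 0.8276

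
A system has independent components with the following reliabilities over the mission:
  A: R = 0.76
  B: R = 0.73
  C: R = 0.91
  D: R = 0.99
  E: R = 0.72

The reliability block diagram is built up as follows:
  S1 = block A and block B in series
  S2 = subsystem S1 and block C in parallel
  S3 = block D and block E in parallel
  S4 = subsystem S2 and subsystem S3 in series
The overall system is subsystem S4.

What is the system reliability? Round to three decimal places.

0.957

Series (A and B): 0.76000 × 0.73000 = 0.55480
Parallel ([0.55480] and C): 1 − (1 − 0.55480)(1 − 0.91000) = 0.95993
Parallel (D and E): 1 − (1 − 0.99000)(1 − 0.72000) = 0.99720
Series ([0.95993] and [0.99720]): 0.95993 × 0.99720 = 0.957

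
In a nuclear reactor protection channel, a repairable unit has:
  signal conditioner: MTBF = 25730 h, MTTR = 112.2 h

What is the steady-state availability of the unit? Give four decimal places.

0.9957

A(signal conditioner) = MTBF/(MTBF+MTTR) = 25730/(25730+112.2) = 0.9957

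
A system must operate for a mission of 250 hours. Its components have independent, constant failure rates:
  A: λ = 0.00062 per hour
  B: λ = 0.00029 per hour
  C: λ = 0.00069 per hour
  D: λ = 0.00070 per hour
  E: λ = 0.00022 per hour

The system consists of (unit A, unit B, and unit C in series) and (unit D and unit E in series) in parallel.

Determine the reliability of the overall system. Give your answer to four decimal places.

0.9323

R(A) = exp(−0.00062 × 250) = 0.856415
R(B) = exp(−0.00029 × 250) = 0.930066
R(C) = exp(−0.00069 × 250) = 0.841558
R(D) = exp(−0.00070 × 250) = 0.839457
R(E) = exp(−0.00022 × 250) = 0.946485
Series (A, B, and C): 0.856415 × 0.930066 × 0.841558 = 0.670320
Series (D and E): 0.839457 × 0.946485 = 0.794533
Parallel ([0.670320] and [0.794533]): 1 − (1 − 0.670320)(1 − 0.794533) = 0.9323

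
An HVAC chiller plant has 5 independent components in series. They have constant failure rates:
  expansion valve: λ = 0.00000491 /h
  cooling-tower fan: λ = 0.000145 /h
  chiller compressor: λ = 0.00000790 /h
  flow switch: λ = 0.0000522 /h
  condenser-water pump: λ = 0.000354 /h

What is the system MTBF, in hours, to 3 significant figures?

Series of exponential components: λ_sys = Σ λ_i
λ_sys = 0.00000491 + 0.000145 + 0.00000790 + 0.0000522 + 0.000354 = 5.6401e-04 /h
MTBF = 1 / λ_sys = 1770 h

1770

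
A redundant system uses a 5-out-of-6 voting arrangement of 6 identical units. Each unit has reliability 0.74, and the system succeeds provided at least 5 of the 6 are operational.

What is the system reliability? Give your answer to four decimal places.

0.5104

R = Σ_{i=5}^{6} C(6,i) p^i (1−p)^{6−i} with p = 0.74
C(6,5)·0.74^5·0.26^1 = 0.346165
C(6,6)·0.74^6·0.26^0 = 0.164206
Sum = 0.5104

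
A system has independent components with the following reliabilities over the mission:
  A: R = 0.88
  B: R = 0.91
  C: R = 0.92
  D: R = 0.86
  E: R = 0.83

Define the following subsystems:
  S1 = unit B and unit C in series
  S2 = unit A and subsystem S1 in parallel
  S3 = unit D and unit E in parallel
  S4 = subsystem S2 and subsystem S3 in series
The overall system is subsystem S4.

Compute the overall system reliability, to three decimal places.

0.957

Series (B and C): 0.91000 × 0.92000 = 0.83720
Parallel (A and [0.83720]): 1 − (1 − 0.88000)(1 − 0.83720) = 0.98046
Parallel (D and E): 1 − (1 − 0.86000)(1 − 0.83000) = 0.97620
Series ([0.98046] and [0.97620]): 0.98046 × 0.97620 = 0.957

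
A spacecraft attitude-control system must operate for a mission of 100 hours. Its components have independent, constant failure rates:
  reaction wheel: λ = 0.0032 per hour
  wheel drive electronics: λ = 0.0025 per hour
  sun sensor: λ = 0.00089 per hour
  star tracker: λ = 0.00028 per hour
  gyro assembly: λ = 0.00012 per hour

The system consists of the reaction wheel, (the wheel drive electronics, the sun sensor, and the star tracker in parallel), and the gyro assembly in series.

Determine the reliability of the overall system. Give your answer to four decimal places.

0.7171

R(reaction wheel) = exp(−0.0032 × 100) = 0.726149
R(wheel drive electronics) = exp(−0.0025 × 100) = 0.778801
R(sun sensor) = exp(−0.00089 × 100) = 0.914846
R(star tracker) = exp(−0.00028 × 100) = 0.972388
R(gyro assembly) = exp(−0.00012 × 100) = 0.988072
Parallel (wheel drive electronics, sun sensor, and star tracker): 1 − (1 − 0.778801)(1 − 0.914846)(1 − 0.972388) = 0.999480
Series (reaction wheel, [0.999480], and gyro assembly): 0.726149 × 0.999480 × 0.988072 = 0.7171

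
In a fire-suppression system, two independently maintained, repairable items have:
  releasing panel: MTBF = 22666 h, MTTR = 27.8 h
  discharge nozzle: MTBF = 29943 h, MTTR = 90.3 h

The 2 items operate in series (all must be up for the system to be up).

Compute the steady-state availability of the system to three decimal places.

A(releasing panel) = MTBF/(MTBF+MTTR) = 22666/(22666+27.8) = 0.998775
A(discharge nozzle) = MTBF/(MTBF+MTTR) = 29943/(29943+90.3) = 0.996993
Series availability: 0.998775 × 0.996993 = 0.996

0.996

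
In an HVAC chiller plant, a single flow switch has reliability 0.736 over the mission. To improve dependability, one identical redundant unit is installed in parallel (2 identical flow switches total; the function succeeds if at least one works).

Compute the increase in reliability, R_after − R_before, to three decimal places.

0.194

R_before = 0.736
R_after = 1 − (1 − 0.736)^2 = 0.930
ΔR = 0.930 − 0.736 = 0.194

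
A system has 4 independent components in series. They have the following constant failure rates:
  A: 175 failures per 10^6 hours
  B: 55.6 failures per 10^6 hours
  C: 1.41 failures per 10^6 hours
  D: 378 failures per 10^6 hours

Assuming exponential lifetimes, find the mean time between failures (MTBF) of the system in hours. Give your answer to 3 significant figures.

Series of exponential components: λ_sys = Σ λ_i
λ_sys = 0.000175 + 0.0000556 + 0.00000141 + 0.000378 = 6.1001e-04 /h
MTBF = 1 / λ_sys = 1640 h

1640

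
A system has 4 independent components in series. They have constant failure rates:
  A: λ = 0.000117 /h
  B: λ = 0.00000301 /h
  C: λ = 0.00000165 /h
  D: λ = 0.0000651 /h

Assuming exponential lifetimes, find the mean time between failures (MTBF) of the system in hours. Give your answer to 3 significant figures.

5350

Series of exponential components: λ_sys = Σ λ_i
λ_sys = 0.000117 + 0.00000301 + 0.00000165 + 0.0000651 = 1.8676e-04 /h
MTBF = 1 / λ_sys = 5350 h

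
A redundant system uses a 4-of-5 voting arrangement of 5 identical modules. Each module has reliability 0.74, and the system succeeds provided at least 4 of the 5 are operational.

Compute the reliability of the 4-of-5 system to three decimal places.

R = Σ_{i=4}^{5} C(5,i) p^i (1−p)^{5−i} with p = 0.74
C(5,4)·0.74^4·0.26^1 = 0.38983
C(5,5)·0.74^5·0.26^0 = 0.22190
Sum = 0.612

0.612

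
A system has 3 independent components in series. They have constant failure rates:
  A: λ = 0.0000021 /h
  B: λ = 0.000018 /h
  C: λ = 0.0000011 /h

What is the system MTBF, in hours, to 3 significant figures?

Series of exponential components: λ_sys = Σ λ_i
λ_sys = 0.0000021 + 0.000018 + 0.0000011 = 2.1200e-05 /h
MTBF = 1 / λ_sys = 47200 h

47200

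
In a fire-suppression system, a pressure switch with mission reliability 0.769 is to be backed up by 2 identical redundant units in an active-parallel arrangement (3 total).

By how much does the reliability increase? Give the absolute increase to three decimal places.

0.219

R_before = 0.769
R_after = 1 − (1 − 0.769)^3 = 0.988
ΔR = 0.988 − 0.769 = 0.219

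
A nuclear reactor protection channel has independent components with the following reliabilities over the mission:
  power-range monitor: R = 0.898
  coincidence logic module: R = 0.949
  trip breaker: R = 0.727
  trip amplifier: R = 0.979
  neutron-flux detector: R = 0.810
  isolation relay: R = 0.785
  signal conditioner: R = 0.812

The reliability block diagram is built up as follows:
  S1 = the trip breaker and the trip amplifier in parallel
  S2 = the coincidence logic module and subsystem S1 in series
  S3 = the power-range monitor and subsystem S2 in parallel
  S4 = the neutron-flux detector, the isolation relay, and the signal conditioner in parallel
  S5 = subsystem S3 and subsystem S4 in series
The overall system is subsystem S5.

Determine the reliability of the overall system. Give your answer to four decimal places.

Parallel (trip breaker and trip amplifier): 1 − (1 − 0.727000)(1 − 0.979000) = 0.994267
Series (coincidence logic module and [0.994267]): 0.949000 × 0.994267 = 0.943559
Parallel (power-range monitor and [0.943559]): 1 − (1 − 0.898000)(1 − 0.943559) = 0.994243
Parallel (neutron-flux detector, isolation relay, and signal conditioner): 1 − (1 − 0.810000)(1 − 0.785000)(1 − 0.812000) = 0.992320
Series ([0.994243] and [0.992320]): 0.994243 × 0.992320 = 0.9866

0.9866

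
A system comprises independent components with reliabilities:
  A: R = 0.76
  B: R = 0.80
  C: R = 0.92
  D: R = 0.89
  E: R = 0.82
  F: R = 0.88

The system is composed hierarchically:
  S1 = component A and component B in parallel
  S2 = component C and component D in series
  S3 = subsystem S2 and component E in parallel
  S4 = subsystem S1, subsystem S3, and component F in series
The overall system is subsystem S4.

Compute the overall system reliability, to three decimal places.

0.810

Parallel (A and B): 1 − (1 − 0.76000)(1 − 0.80000) = 0.95200
Series (C and D): 0.92000 × 0.89000 = 0.81880
Parallel ([0.81880] and E): 1 − (1 − 0.81880)(1 − 0.82000) = 0.96738
Series ([0.95200], [0.96738], and F): 0.95200 × 0.96738 × 0.88000 = 0.810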